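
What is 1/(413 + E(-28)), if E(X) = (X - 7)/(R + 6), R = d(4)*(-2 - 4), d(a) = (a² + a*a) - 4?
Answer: 162/66941 ≈ 0.0024200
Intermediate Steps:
d(a) = -4 + 2*a² (d(a) = (a² + a²) - 4 = 2*a² - 4 = -4 + 2*a²)
R = -168 (R = (-4 + 2*4²)*(-2 - 4) = (-4 + 2*16)*(-6) = (-4 + 32)*(-6) = 28*(-6) = -168)
E(X) = 7/162 - X/162 (E(X) = (X - 7)/(-168 + 6) = (-7 + X)/(-162) = (-7 + X)*(-1/162) = 7/162 - X/162)
1/(413 + E(-28)) = 1/(413 + (7/162 - 1/162*(-28))) = 1/(413 + (7/162 + 14/81)) = 1/(413 + 35/162) = 1/(66941/162) = 162/66941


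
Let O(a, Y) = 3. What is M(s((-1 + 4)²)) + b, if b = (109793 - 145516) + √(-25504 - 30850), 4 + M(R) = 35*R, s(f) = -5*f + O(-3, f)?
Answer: -37197 + I*√56354 ≈ -37197.0 + 237.39*I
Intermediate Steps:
s(f) = 3 - 5*f (s(f) = -5*f + 3 = 3 - 5*f)
M(R) = -4 + 35*R
b = -35723 + I*√56354 (b = -35723 + √(-56354) = -35723 + I*√56354 ≈ -35723.0 + 237.39*I)
M(s((-1 + 4)²)) + b = (-4 + 35*(3 - 5*(-1 + 4)²)) + (-35723 + I*√56354) = (-4 + 35*(3 - 5*3²)) + (-35723 + I*√56354) = (-4 + 35*(3 - 5*9)) + (-35723 + I*√56354) = (-4 + 35*(3 - 45)) + (-35723 + I*√56354) = (-4 + 35*(-42)) + (-35723 + I*√56354) = (-4 - 1470) + (-35723 + I*√56354) = -1474 + (-35723 + I*√56354) = -37197 + I*√56354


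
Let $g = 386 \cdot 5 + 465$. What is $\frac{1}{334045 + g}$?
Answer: $\frac{1}{336440} \approx 2.9723 \cdot 10^{-6}$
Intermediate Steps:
$g = 2395$ ($g = 1930 + 465 = 2395$)
$\frac{1}{334045 + g} = \frac{1}{334045 + 2395} = \frac{1}{336440}$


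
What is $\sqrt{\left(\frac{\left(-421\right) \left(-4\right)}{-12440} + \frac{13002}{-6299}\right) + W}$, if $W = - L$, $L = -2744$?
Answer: $\frac{3 \sqrt{116911527691364810}}{19589890} \approx 52.362$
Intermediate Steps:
$W = 2744$ ($W = \left(-1\right) \left(-2744\right) = 2744$)
$\sqrt{\left(\frac{\left(-421\right) \left(-4\right)}{-12440} + \frac{13002}{-6299}\right) + W} = \sqrt{\left(\frac{\left(-421\right) \left(-4\right)}{-12440} + \frac{13002}{-6299}\right) + 2744} = \sqrt{\left(1684 \left(- \frac{1}{12440}\right) + 13002 \left(- \frac{1}{6299}\right)\right) + 2744} = \sqrt{\left(- \frac{421}{3110} - \frac{13002}{6299}\right) + 2744} = \sqrt{- \frac{43088099}{19589890} + 2744} = \sqrt{\frac{53711570061}{19589890}} = \frac{3 \sqrt{116911527691364810}}{19589890}$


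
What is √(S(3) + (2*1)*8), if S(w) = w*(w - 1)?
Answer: √22 ≈ 4.6904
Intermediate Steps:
S(w) = w*(-1 + w)
√(S(3) + (2*1)*8) = √(3*(-1 + 3) + (2*1)*8) = √(3*2 + 2*8) = √(6 + 16) = √22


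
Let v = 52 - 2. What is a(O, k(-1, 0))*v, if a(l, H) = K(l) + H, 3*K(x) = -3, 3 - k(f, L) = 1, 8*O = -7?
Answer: 50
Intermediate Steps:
O = -7/8 (O = (1/8)*(-7) = -7/8 ≈ -0.87500)
k(f, L) = 2 (k(f, L) = 3 - 1*1 = 3 - 1 = 2)
K(x) = -1 (K(x) = (1/3)*(-3) = -1)
v = 50
a(l, H) = -1 + H
a(O, k(-1, 0))*v = (-1 + 2)*50 = 1*50 = 50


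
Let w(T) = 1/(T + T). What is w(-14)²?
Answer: 1/784 ≈ 0.0012755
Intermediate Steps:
w(T) = 1/(2*T)
w(-14)² = ((½)/(-14))² = ((½)*(-1/14))² = (-1/28)² = 1/784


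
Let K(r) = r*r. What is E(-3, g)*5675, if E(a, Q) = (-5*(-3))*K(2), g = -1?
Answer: 340500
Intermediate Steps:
K(r) = r²
E(a, Q) = 60 (E(a, Q) = -5*(-3)*2² = 15*4 = 60)
E(-3, g)*5675 = 60*5675 = 340500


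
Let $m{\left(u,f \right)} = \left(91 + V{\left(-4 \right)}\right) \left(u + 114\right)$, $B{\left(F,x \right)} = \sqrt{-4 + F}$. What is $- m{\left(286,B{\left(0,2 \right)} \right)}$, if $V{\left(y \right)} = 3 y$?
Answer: $-31600$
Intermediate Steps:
$m{\left(u,f \right)} = 9006 + 79 u$ ($m{\left(u,f \right)} = \left(91 + 3 \left(-4\right)\right) \left(u + 114\right) = \left(91 - 12\right) \left(114 + u\right) = 79 \left(114 + u\right) = 9006 + 79 u$)
$- m{\left(286,B{\left(0,2 \right)} \right)} = - (9006 + 79 \cdot 286) = - (9006 + 22594) = \left(-1\right) 31600 = -31600$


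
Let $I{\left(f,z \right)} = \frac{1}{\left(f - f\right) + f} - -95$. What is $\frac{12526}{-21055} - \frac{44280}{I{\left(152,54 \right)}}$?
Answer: $- \frac{141892828766}{304055255} \approx -466.67$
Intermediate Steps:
$I{\left(f,z \right)} = 95 + \frac{1}{f}$ ($I{\left(f,z \right)} = \frac{1}{0 + f} + 95 = \frac{1}{f} + 95 = 95 + \frac{1}{f}$)
$\frac{12526}{-21055} - \frac{44280}{I{\left(152,54 \right)}} = \frac{12526}{-21055} - \frac{44280}{95 + \frac{1}{152}} = 12526 \left(- \frac{1}{21055}\right) - \frac{44280}{95 + \frac{1}{152}} = - \frac{12526}{21055} - \frac{44280}{\frac{14441}{152}} = - \frac{12526}{21055} - \frac{6730560}{14441} = - \frac{141892828766}{304055255}$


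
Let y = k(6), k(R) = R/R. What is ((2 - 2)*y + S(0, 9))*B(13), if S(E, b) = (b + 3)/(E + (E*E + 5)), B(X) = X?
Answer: 156/5 ≈ 31.200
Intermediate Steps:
S(E, b) = (3 + b)/(5 + E + E²) (S(E, b) = (3 + b)/(E + (E² + 5)) = (3 + b)/(E + (5 + E²)) = (3 + b)/(5 + E + E²))
k(R) = 1
y = 1
((2 - 2)*y + S(0, 9))*B(13) = ((2 - 2)*1 + (3 + 9)/(5 + 0 + 0²))*13 = (0*1 + 12/(5 + 0 + 0))*13 = (0 + 12/5)*13 = (12/5)*13 = 156/5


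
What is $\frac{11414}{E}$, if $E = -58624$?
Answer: $- \frac{5707}{29312} \approx -0.1947$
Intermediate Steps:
$\frac{11414}{E} = \frac{11414}{-58624} = 11414 \left(- \frac{1}{58624}\right) = - \frac{5707}{29312}$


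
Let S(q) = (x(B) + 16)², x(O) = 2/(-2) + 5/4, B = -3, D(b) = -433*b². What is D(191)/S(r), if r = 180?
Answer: -252740368/4225 ≈ -59820.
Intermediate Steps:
x(O) = ¼ (x(O) = 2*(-½) + 5*(¼) = -1 + 5/4 = ¼)
S(q) = 4225/16 (S(q) = (¼ + 16)² = (65/4)² = 4225/16)
D(191)/S(r) = (-433*191²)/(4225/16) = -433*36481*(16/4225) = -15796273*16/4225 = -252740368/4225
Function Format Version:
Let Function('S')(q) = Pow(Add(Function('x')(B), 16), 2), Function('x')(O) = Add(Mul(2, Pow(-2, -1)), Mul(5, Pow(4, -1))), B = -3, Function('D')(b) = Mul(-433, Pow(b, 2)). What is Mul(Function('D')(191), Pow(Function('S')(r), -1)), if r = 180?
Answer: Rational(-252740368, 4225) ≈ -59820.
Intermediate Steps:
Function('x')(O) = Rational(1, 4) (Function('x')(O) = Add(Mul(2, Rational(-1, 2)), Mul(5, Rational(1, 4))) = Add(-1, Rational(5, 4)) = Rational(1, 4))
Function('S')(q) = Rational(4225, 16) (Function('S')(q) = Pow(Add(Rational(1, 4), 16), 2) = Pow(Rational(65, 4), 2) = Rational(4225, 16))
Mul(Function('D')(191), Pow(Function('S')(r), -1)) = Mul(Mul(-433, Pow(191, 2)), Pow(Rational(4225, 16), -1)) = Mul(Mul(-433, 36481), Rational(16, 4225)) = Mul(-15796273, Rational(16, 4225)) = Rational(-252740368, 4225)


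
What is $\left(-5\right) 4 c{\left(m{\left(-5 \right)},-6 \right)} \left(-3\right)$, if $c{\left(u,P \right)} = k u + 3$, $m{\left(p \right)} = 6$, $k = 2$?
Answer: $900$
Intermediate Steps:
$c{\left(u,P \right)} = 3 + 2 u$ ($c{\left(u,P \right)} = 2 u + 3 = 3 + 2 u$)
$\left(-5\right) 4 c{\left(m{\left(-5 \right)},-6 \right)} \left(-3\right) = \left(-5\right) 4 \left(3 + 2 \cdot 6\right) \left(-3\right) = - 20 \left(3 + 12\right) \left(-3\right) = \left(-20\right) 15 \left(-3\right) = \left(-300\right) \left(-3\right) = 900$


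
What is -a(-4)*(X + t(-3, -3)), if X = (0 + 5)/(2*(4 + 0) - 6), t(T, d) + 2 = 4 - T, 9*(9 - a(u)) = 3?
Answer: -65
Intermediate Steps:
a(u) = 26/3 (a(u) = 9 - 1/9*3 = 9 - 1/3 = 26/3)
t(T, d) = 2 - T (t(T, d) = -2 + (4 - T) = 2 - T)
X = 5/2 (X = 5/(2*4 - 6) = 5/(8 - 6) = 5/2 ≈ 2.5000)
-a(-4)*(X + t(-3, -3)) = -26*(5/2 + (2 - 1*(-3)))/3 = -26*(5/2 + (2 + 3))/3 = -26*(5/2 + 5)/3 = -26*15/(3*2) = -1*65 = -65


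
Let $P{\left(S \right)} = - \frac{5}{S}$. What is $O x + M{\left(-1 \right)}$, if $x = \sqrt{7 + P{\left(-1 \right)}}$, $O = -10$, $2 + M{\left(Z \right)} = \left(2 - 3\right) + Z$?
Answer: $-4 - 20 \sqrt{3} \approx -38.641$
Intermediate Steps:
$M{\left(Z \right)} = -3 + Z$ ($M{\left(Z \right)} = -2 + \left(\left(2 - 3\right) + Z\right) = -2 + \left(-1 + Z\right) = -3 + Z$)
$x = 2 \sqrt{3}$ ($x = \sqrt{7 - \frac{5}{-1}} = \sqrt{7 - -5} = \sqrt{7 + 5} = \sqrt{12} = 2 \sqrt{3} \approx 3.4641$)
$O x + M{\left(-1 \right)} = - 10 \cdot 2 \sqrt{3} - 4 = - 20 \sqrt{3} - 4 = -4 - 20 \sqrt{3}$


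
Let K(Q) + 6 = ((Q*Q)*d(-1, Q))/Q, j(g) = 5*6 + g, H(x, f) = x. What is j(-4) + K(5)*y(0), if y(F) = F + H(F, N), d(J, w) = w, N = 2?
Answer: 26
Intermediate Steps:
j(g) = 30 + g
K(Q) = -6 + Q² (K(Q) = -6 + ((Q*Q)*Q)/Q = -6 + (Q²*Q)/Q = -6 + Q³/Q = -6 + Q²)
y(F) = 2*F (y(F) = F + F = 2*F)
j(-4) + K(5)*y(0) = (30 - 4) + (-6 + 5²)*(2*0) = 26 + (-6 + 25)*0 = 26 + 19*0 = 26 + 0 = 26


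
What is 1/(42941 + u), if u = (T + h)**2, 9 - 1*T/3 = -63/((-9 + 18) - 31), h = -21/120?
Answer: 193600/8377746129 ≈ 2.3109e-5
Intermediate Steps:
h = -7/40 (h = -21*1/120 = -7/40 ≈ -0.17500)
T = 405/22 (T = 27 - (-189)/((-9 + 18) - 31) = 27 - (-189)/(9 - 31) = 27 - (-189)/(-22) = 27 - (-189)*(-1)/22 = 27 - 3*63/22 = 27 - 189/22 = 405/22 ≈ 18.409)
u = 64368529/193600 (u = (405/22 - 7/40)**2 = (8023/440)**2 = 64368529/193600 ≈ 332.48)
1/(42941 + u) = 1/(42941 + 64368529/193600) = 1/(8377746129/193600) = 193600/8377746129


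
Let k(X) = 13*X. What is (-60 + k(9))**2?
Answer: 3249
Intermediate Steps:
(-60 + k(9))**2 = (-60 + 13*9)**2 = (-60 + 117)**2 = 57**2 = 3249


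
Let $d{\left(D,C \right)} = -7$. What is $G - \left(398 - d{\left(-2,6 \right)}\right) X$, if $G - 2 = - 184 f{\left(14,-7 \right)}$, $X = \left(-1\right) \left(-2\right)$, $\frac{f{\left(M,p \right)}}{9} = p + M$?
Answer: $-12400$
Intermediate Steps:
$f{\left(M,p \right)} = 9 M + 9 p$ ($f{\left(M,p \right)} = 9 \left(p + M\right) = 9 \left(M + p\right) = 9 M + 9 p$)
$X = 2$
$G = -11590$ ($G = 2 - 184 \left(9 \cdot 14 + 9 \left(-7\right)\right) = 2 - 184 \left(126 - 63\right) = 2 - 11592 = -11590$)
$G - \left(398 - d{\left(-2,6 \right)}\right) X = -11590 - \left(398 - -7\right) 2 = -11590 - \left(398 + 7\right) 2 = -11590 - 405 \cdot 2 = -11590 - 810 = -12400$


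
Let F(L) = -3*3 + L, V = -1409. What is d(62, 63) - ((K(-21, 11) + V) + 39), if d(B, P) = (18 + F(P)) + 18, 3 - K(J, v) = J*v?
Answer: 1226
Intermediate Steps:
F(L) = -9 + L
K(J, v) = 3 - J*v
d(B, P) = 27 + P (d(B, P) = (18 + (-9 + P)) + 18 = (9 + P) + 18 = 27 + P)
d(62, 63) - ((K(-21, 11) + V) + 39) = (27 + 63) - (((3 - 1*(-21)*11) - 1409) + 39) = 90 - (((3 + 231) - 1409) + 39) = 90 - ((234 - 1409) + 39) = 90 - (-1175 + 39) = 90 - 1*(-1136) = 90 + 1136 = 1226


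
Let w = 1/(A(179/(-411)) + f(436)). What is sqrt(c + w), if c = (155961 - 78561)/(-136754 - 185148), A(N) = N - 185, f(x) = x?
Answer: I*sqrt(64961829849595384398)/16575055882 ≈ 0.48627*I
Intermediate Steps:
A(N) = -185 + N
c = -38700/160951 (c = 77400/(-321902) = 77400*(-1/321902) = -38700/160951 ≈ -0.24045)
w = 411/102982 (w = 1/((-185 + 179/(-411)) + 436) = 1/((-185 + 179*(-1/411)) + 436) = 1/((-185 - 179/411) + 436) = 1/(-76214/411 + 436) = 1/(102982/411) = 411/102982 ≈ 0.0039910)
sqrt(c + w) = sqrt(-38700/160951 + 411/102982) = sqrt(-3919252539/16575055882) = I*sqrt(64961829849595384398)/16575055882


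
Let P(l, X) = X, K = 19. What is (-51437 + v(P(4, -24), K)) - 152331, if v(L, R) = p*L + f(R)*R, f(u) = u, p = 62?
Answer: -204895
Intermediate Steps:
v(L, R) = R² + 62*L (v(L, R) = 62*L + R*R = 62*L + R² = R² + 62*L)
(-51437 + v(P(4, -24), K)) - 152331 = (-51437 + (19² + 62*(-24))) - 152331 = (-51437 + (361 - 1488)) - 152331 = (-51437 - 1127) - 152331 = -52564 - 152331 = -204895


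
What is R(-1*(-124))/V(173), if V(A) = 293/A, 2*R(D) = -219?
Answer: -37887/586 ≈ -64.654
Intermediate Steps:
R(D) = -219/2 (R(D) = (½)*(-219) = -219/2)
R(-1*(-124))/V(173) = -219/(2*(293/173)) = -219/(2*(293*(1/173))) = -219/(2*293/173) = -219/2*173/293 = -37887/586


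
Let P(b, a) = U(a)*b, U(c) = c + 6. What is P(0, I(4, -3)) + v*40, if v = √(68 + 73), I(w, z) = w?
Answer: 40*√141 ≈ 474.97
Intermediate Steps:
U(c) = 6 + c
P(b, a) = b*(6 + a) (P(b, a) = (6 + a)*b = b*(6 + a))
v = √141 ≈ 11.874
P(0, I(4, -3)) + v*40 = 0*(6 + 4) + √141*40 = 0*10 + 40*√141 = 0 + 40*√141 = 40*√141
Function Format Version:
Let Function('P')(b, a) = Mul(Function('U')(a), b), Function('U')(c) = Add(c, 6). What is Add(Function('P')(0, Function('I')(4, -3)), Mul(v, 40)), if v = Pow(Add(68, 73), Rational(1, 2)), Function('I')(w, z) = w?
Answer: Mul(40, Pow(141, Rational(1, 2))) ≈ 474.97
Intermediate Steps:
Function('U')(c) = Add(6, c)
Function('P')(b, a) = Mul(b, Add(6, a)) (Function('P')(b, a) = Mul(Add(6, a), b) = Mul(b, Add(6, a)))
v = Pow(141, Rational(1, 2)) ≈ 11.874
Add(Function('P')(0, Function('I')(4, -3)), Mul(v, 40)) = Add(Mul(0, Add(6, 4)), Mul(Pow(141, Rational(1, 2)), 40)) = Add(Mul(0, 10), Mul(40, Pow(141, Rational(1, 2)))) = Add(0, Mul(40, Pow(141, Rational(1, 2)))) = Mul(40, Pow(141, Rational(1, 2)))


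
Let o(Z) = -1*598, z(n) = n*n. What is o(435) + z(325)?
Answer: 105027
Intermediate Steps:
z(n) = n²
o(Z) = -598
o(435) + z(325) = -598 + 325² = -598 + 105625 = 105027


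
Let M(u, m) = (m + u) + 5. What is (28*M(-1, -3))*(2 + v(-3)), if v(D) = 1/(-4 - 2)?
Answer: 154/3 ≈ 51.333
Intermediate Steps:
v(D) = -⅙ (v(D) = 1/(-6) = -⅙)
M(u, m) = 5 + m + u
(28*M(-1, -3))*(2 + v(-3)) = (28*(5 - 3 - 1))*(2 - ⅙) = (28*1)*(11/6) = 28*(11/6) = 154/3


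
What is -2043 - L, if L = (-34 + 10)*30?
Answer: -1323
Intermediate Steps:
L = -720 (L = -24*30 = -720)
-2043 - L = -2043 - 1*(-720) = -2043 + 720 = -1323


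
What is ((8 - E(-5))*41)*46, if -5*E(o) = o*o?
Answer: 24518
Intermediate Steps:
E(o) = -o²/5 (E(o) = -o*o/5 = -o²/5)
((8 - E(-5))*41)*46 = ((8 - (-1)*(-5)²/5)*41)*46 = ((8 - (-1)*25/5)*41)*46 = ((8 - 1*(-5))*41)*46 = ((8 + 5)*41)*46 = (13*41)*46 = 533*46 = 24518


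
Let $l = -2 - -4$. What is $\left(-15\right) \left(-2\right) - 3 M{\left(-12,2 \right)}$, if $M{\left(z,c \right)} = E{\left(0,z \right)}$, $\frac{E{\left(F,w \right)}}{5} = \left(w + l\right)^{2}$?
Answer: $-1470$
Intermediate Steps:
$l = 2$ ($l = -2 + 4 = 2$)
$E{\left(F,w \right)} = 5 \left(2 + w\right)^{2}$ ($E{\left(F,w \right)} = 5 \left(w + 2\right)^{2} = 5 \left(2 + w\right)^{2}$)
$M{\left(z,c \right)} = 5 \left(2 + z\right)^{2}$
$\left(-15\right) \left(-2\right) - 3 M{\left(-12,2 \right)} = \left(-15\right) \left(-2\right) - 3 \cdot 5 \left(2 - 12\right)^{2} = 30 - 3 \cdot 5 \left(-10\right)^{2} = 30 - 3 \cdot 5 \cdot 100 = 30 - 1500 = -1470$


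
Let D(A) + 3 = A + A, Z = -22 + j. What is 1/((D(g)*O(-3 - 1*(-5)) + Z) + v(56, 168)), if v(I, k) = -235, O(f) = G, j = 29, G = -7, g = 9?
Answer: -1/333 ≈ -0.0030030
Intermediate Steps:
Z = 7 (Z = -22 + 29 = 7)
O(f) = -7
D(A) = -3 + 2*A (D(A) = -3 + (A + A) = -3 + 2*A)
1/((D(g)*O(-3 - 1*(-5)) + Z) + v(56, 168)) = 1/(((-3 + 2*9)*(-7) + 7) - 235) = 1/(((-3 + 18)*(-7) + 7) - 235) = 1/((15*(-7) + 7) - 235) = 1/((-105 + 7) - 235) = 1/(-98 - 235) = 1/(-333) = -1/333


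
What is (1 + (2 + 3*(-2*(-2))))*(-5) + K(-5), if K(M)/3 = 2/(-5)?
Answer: -381/5 ≈ -76.200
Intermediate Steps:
K(M) = -6/5 (K(M) = 3*(2/(-5)) = 3*(2*(-⅕)) = 3*(-⅖) = -6/5)
(1 + (2 + 3*(-2*(-2))))*(-5) + K(-5) = (1 + (2 + 3*(-2*(-2))))*(-5) - 6/5 = (1 + (2 + 3*4))*(-5) - 6/5 = (1 + (2 + 12))*(-5) - 6/5 = (1 + 14)*(-5) - 6/5 = 15*(-5) - 6/5 = -75 - 6/5 = -381/5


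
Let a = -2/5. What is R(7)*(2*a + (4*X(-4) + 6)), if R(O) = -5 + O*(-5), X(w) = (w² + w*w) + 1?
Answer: -5488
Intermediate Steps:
a = -⅖ (a = -2*⅕ = -⅖ ≈ -0.40000)
X(w) = 1 + 2*w² (X(w) = (w² + w²) + 1 = 2*w² + 1 = 1 + 2*w²)
R(O) = -5 - 5*O
R(7)*(2*a + (4*X(-4) + 6)) = (-5 - 5*7)*(2*(-⅖) + (4*(1 + 2*(-4)²) + 6)) = (-5 - 35)*(-⅘ + (4*(1 + 2*16) + 6)) = -40*(-⅘ + (4*(1 + 32) + 6)) = -40*(-⅘ + (4*33 + 6)) = -40*(-⅘ + (132 + 6)) = -40*(-⅘ + 138) = -40*686/5 = -5488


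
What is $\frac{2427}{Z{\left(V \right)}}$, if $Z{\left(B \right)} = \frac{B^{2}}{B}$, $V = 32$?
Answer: $\frac{2427}{32} \approx 75.844$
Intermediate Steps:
$Z{\left(B \right)} = B$
$\frac{2427}{Z{\left(V \right)}} = \frac{2427}{32}$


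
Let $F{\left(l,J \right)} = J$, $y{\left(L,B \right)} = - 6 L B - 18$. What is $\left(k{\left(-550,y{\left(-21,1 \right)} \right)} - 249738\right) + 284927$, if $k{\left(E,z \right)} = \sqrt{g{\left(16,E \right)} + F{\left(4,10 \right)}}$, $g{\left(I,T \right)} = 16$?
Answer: $35189 + \sqrt{26} \approx 35194.0$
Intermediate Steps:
$y{\left(L,B \right)} = -18 - 6 B L$ ($y{\left(L,B \right)} = - 6 B L - 18 = -18 - 6 B L$)
$k{\left(E,z \right)} = \sqrt{26}$ ($k{\left(E,z \right)} = \sqrt{16 + 10} = \sqrt{26}$)
$\left(k{\left(-550,y{\left(-21,1 \right)} \right)} - 249738\right) + 284927 = \left(\sqrt{26} - 249738\right) + 284927 = \left(-249738 + \sqrt{26}\right) + 284927 = 35189 + \sqrt{26}$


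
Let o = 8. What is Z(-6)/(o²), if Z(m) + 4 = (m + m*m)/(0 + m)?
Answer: -9/64 ≈ -0.14063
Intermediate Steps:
Z(m) = -4 + (m + m²)/m (Z(m) = -4 + (m + m*m)/(0 + m) = -4 + (m + m²)/m)
Z(-6)/(o²) = (-3 - 6)/(8²) = -9/64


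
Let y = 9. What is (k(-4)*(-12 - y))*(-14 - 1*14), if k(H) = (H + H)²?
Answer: 37632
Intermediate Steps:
k(H) = 4*H² (k(H) = (2*H)² = 4*H²)
(k(-4)*(-12 - y))*(-14 - 1*14) = ((4*(-4)²)*(-12 - 1*9))*(-14 - 1*14) = ((4*16)*(-12 - 9))*(-14 - 14) = (64*(-21))*(-28) = -1344*(-28) = 37632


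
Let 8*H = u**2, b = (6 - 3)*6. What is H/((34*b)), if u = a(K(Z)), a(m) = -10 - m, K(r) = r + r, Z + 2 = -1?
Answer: 1/306 ≈ 0.0032680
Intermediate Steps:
Z = -3 (Z = -2 - 1 = -3)
b = 18 (b = 3*6 = 18)
K(r) = 2*r
u = -4 (u = -10 - 2*(-3) = -10 - 1*(-6) = -10 + 6 = -4)
H = 2 (H = (1/8)*(-4)**2 = (1/8)*16 = 2)
H/((34*b)) = 2/((34*18)) = 2/612 = 2*(1/612) = 1/306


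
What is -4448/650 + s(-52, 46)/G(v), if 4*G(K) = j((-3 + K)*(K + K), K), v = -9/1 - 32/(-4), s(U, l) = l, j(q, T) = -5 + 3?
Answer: -32124/325 ≈ -98.843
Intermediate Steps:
j(q, T) = -2
v = -1 (v = -9*1 - 32*(-¼) = -9 + 8 = -1)
G(K) = -½ (G(K) = (¼)*(-2) = -½)
-4448/650 + s(-52, 46)/G(v) = -4448/650 + 46/(-½) = -4448*1/650 + 46*(-2) = -2224/325 - 92 = -32124/325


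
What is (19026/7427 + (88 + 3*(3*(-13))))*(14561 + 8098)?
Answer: -635607609/1061 ≈ -5.9907e+5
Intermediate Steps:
(19026/7427 + (88 + 3*(3*(-13))))*(14561 + 8098) = (19026*(1/7427) + (88 + 3*(-39)))*22659 = (2718/1061 + (88 - 117))*22659 = (2718/1061 - 29)*22659 = -28051/1061*22659 = -635607609/1061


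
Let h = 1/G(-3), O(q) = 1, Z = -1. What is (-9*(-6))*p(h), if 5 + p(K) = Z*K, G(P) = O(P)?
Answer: -324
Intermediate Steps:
G(P) = 1
h = 1 (h = 1/1 = 1)
p(K) = -5 - K
(-9*(-6))*p(h) = (-9*(-6))*(-5 - 1*1) = 54*(-5 - 1) = 54*(-6) = -324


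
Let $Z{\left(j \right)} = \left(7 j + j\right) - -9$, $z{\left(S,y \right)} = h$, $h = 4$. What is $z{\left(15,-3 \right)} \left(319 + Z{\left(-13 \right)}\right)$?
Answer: $896$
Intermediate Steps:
$z{\left(S,y \right)} = 4$
$Z{\left(j \right)} = 9 + 8 j$ ($Z{\left(j \right)} = 8 j + 9 = 9 + 8 j$)
$z{\left(15,-3 \right)} \left(319 + Z{\left(-13 \right)}\right) = 4 \left(319 + \left(9 + 8 \left(-13\right)\right)\right) = 4 \left(319 + \left(9 - 104\right)\right) = 4 \left(319 - 95\right) = 4 \cdot 224 = 896$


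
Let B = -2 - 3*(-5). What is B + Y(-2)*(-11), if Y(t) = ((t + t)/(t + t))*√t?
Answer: 13 - 11*I*√2 ≈ 13.0 - 15.556*I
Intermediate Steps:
B = 13 (B = -2 + 15 = 13)
Y(t) = √t (Y(t) = ((2*t)/((2*t)))*√t = ((2*t)*(1/(2*t)))*√t = 1*√t = √t)
B + Y(-2)*(-11) = 13 + √(-2)*(-11) = 13 + (I*√2)*(-11) = 13 - 11*I*√2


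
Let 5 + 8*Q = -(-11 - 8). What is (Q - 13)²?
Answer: 2025/16 ≈ 126.56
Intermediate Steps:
Q = 7/4 (Q = -5/8 + (-(-11 - 8))/8 = -5/8 + (-1*(-19))/8 = -5/8 + (⅛)*19 = -5/8 + 19/8 = 7/4 ≈ 1.7500)
(Q - 13)² = (7/4 - 13)² = (-45/4)² = 2025/16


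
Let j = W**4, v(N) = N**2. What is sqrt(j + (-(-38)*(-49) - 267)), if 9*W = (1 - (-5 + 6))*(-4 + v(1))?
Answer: I*sqrt(2129) ≈ 46.141*I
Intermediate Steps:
W = 0 (W = ((1 - (-5 + 6))*(-4 + 1**2))/9 = ((1 - 1*1)*(-4 + 1))/9 = ((1 - 1)*(-3))/9 = (0*(-3))/9 = (1/9)*0 = 0)
j = 0 (j = 0**4 = 0)
sqrt(j + (-(-38)*(-49) - 267)) = sqrt(0 + (-(-38)*(-49) - 267)) = sqrt(0 + (-38*49 - 267)) = sqrt(0 + (-1862 - 267)) = sqrt(0 - 2129) = sqrt(-2129) = I*sqrt(2129)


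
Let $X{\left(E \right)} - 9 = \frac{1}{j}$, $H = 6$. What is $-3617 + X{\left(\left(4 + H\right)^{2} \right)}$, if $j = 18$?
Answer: $- \frac{64943}{18} \approx -3607.9$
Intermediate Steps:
$X{\left(E \right)} = \frac{163}{18}$ ($X{\left(E \right)} = 9 + \frac{1}{18} = \frac{163}{18}$)
$-3617 + X{\left(\left(4 + H\right)^{2} \right)} = -3617 + \frac{163}{18} = - \frac{64943}{18}$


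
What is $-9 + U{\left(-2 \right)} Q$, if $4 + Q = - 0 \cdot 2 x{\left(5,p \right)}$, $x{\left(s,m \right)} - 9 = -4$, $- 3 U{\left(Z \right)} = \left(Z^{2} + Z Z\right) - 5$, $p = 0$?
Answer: $-5$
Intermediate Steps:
$U{\left(Z \right)} = \frac{5}{3} - \frac{2 Z^{2}}{3}$ ($U{\left(Z \right)} = - \frac{\left(Z^{2} + Z Z\right) - 5}{3} = - \frac{\left(Z^{2} + Z^{2}\right) - 5}{3} = - \frac{2 Z^{2} - 5}{3} = - \frac{-5 + 2 Z^{2}}{3} = \frac{5}{3} - \frac{2 Z^{2}}{3}$)
$x{\left(s,m \right)} = 5$ ($x{\left(s,m \right)} = 9 - 4 = 5$)
$Q = -4$ ($Q = -4 - 0 \cdot 2 \cdot 5 = -4 - 0 \cdot 5 = -4 - 0 = -4 + 0 = -4$)
$-9 + U{\left(-2 \right)} Q = -9 + \left(\frac{5}{3} - \frac{2 \left(-2\right)^{2}}{3}\right) \left(-4\right) = -9 + \left(\frac{5}{3} - \frac{8}{3}\right) \left(-4\right) = -9 - -4 = -9 + 4 = -5$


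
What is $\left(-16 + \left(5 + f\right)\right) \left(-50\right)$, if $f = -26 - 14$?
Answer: $2550$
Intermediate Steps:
$f = -40$
$\left(-16 + \left(5 + f\right)\right) \left(-50\right) = \left(-16 + \left(5 - 40\right)\right) \left(-50\right) = \left(-16 - 35\right) \left(-50\right) = \left(-51\right) \left(-50\right) = 2550$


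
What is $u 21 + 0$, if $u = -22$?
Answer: $-462$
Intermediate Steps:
$u 21 + 0 = \left(-22\right) 21 + 0 = -462 + 0 = -462$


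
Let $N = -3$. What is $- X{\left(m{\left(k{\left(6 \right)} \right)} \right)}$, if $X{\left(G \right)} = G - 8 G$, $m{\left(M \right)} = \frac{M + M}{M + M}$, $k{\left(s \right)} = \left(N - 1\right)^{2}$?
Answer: $7$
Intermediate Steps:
$k{\left(s \right)} = 16$ ($k{\left(s \right)} = \left(-3 - 1\right)^{2} = \left(-4\right)^{2} = 16$)
$m{\left(M \right)} = 1$ ($m{\left(M \right)} = \frac{2 M}{2 M} = 2 M \frac{1}{2 M} = 1$)
$X{\left(G \right)} = - 7 G$
$- X{\left(m{\left(k{\left(6 \right)} \right)} \right)} = - \left(-7\right) 1 = \left(-1\right) \left(-7\right) = 7$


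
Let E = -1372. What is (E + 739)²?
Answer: 400689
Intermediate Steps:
(E + 739)² = (-1372 + 739)² = (-633)² = 400689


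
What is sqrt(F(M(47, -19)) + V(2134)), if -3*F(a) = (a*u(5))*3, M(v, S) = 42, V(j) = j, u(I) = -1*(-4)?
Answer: sqrt(1966) ≈ 44.340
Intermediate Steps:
u(I) = 4
F(a) = -4*a (F(a) = -a*4*3/3 = -4*a*3/3 = -4*a)
sqrt(F(M(47, -19)) + V(2134)) = sqrt(-4*42 + 2134) = sqrt(-168 + 2134) = sqrt(1966)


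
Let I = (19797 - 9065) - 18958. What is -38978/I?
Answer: 19489/4113 ≈ 4.7384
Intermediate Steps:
I = -8226 (I = 10732 - 18958 = -8226)
-38978/I = -38978/(-8226) = -38978*(-1/8226) = 19489/4113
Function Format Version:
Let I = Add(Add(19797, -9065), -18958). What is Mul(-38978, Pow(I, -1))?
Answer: Rational(19489, 4113) ≈ 4.7384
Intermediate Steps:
I = -8226 (I = Add(10732, -18958) = -8226)
Mul(-38978, Pow(I, -1)) = Mul(-38978, Pow(-8226, -1)) = Mul(-38978, Rational(-1, 8226)) = Rational(19489, 4113)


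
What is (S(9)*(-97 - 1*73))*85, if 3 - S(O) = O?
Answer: 86700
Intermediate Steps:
S(O) = 3 - O
(S(9)*(-97 - 1*73))*85 = ((3 - 1*9)*(-97 - 1*73))*85 = ((3 - 9)*(-97 - 73))*85 = -6*(-170)*85 = 1020*85 = 86700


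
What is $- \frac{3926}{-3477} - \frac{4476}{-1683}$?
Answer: $\frac{821130}{216733} \approx 3.7887$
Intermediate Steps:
$- \frac{3926}{-3477} - \frac{4476}{-1683} = \left(-3926\right) \left(- \frac{1}{3477}\right) - - \frac{1492}{561} = \frac{3926}{3477} + \frac{1492}{561} = \frac{821130}{216733}$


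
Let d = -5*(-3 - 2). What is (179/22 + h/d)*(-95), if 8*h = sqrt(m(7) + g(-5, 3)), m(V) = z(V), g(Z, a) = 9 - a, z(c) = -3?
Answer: -17005/22 - 19*sqrt(3)/40 ≈ -773.78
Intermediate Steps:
m(V) = -3
d = 25 (d = -5*(-5) = 25)
h = sqrt(3)/8 (h = sqrt(-3 + (9 - 1*3))/8 = sqrt(-3 + (9 - 3))/8 = sqrt(-3 + 6)/8 = sqrt(3)/8 ≈ 0.21651)
(179/22 + h/d)*(-95) = (179/22 + (sqrt(3)/8)/25)*(-95) = (179*(1/22) + (sqrt(3)/8)*(1/25))*(-95) = (179/22 + sqrt(3)/200)*(-95) = -17005/22 - 19*sqrt(3)/40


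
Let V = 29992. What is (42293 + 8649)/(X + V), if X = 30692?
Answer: 25471/30342 ≈ 0.83946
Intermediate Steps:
(42293 + 8649)/(X + V) = (42293 + 8649)/(30692 + 29992) = 50942/60684 = 50942*(1/60684) = 25471/30342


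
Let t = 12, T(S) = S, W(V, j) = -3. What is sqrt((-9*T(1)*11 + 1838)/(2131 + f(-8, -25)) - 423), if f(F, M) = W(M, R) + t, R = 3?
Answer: 47*I*sqrt(218815)/1070 ≈ 20.547*I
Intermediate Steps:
f(F, M) = 9 (f(F, M) = -3 + 12 = 9)
sqrt((-9*T(1)*11 + 1838)/(2131 + f(-8, -25)) - 423) = sqrt((-9*1*11 + 1838)/(2131 + 9) - 423) = sqrt((-9*11 + 1838)/2140 - 423) = sqrt((-99 + 1838)*(1/2140) - 423) = sqrt(1739*(1/2140) - 423) = sqrt(1739/2140 - 423) = sqrt(-903481/2140) = 47*I*sqrt(218815)/1070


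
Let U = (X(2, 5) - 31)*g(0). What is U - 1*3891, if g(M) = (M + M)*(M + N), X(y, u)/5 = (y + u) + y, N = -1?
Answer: -3891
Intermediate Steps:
X(y, u) = 5*u + 10*y (X(y, u) = 5*((y + u) + y) = 5*((u + y) + y) = 5*(u + 2*y) = 5*u + 10*y)
g(M) = 2*M*(-1 + M) (g(M) = (M + M)*(M - 1) = (2*M)*(-1 + M) = 2*M*(-1 + M))
U = 0 (U = ((5*5 + 10*2) - 31)*(2*0*(-1 + 0)) = ((25 + 20) - 31)*(2*0*(-1)) = (45 - 31)*0 = 14*0 = 0)
U - 1*3891 = 0 - 1*3891 = 0 - 3891 = -3891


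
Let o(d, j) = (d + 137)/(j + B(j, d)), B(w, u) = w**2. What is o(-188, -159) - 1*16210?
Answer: -135742557/8374 ≈ -16210.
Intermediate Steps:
o(d, j) = (137 + d)/(j + j**2) (o(d, j) = (d + 137)/(j + j**2) = (137 + d)/(j + j**2))
o(-188, -159) - 1*16210 = (137 - 188)/((-159)*(1 - 159)) - 1*16210 = -1/159*(-51)/(-158) - 16210 = -1/159*(-1/158)*(-51) - 16210 = -17/8374 - 16210 = -135742557/8374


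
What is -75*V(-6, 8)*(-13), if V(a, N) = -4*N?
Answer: -31200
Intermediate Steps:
-75*V(-6, 8)*(-13) = -(-300)*8*(-13) = -75*(-32)*(-13) = 2400*(-13) = -31200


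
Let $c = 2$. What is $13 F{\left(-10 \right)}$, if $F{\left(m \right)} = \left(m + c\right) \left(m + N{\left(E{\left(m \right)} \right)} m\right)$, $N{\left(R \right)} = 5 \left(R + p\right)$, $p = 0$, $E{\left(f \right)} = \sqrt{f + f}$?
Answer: $1040 + 10400 i \sqrt{5} \approx 1040.0 + 23255.0 i$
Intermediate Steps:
$E{\left(f \right)} = \sqrt{2} \sqrt{f}$ ($E{\left(f \right)} = \sqrt{2 f} = \sqrt{2} \sqrt{f}$)
$N{\left(R \right)} = 5 R$ ($N{\left(R \right)} = 5 \left(R + 0\right) = 5 R$)
$F{\left(m \right)} = \left(2 + m\right) \left(m + 5 \sqrt{2} m^{\frac{3}{2}}\right)$ ($F{\left(m \right)} = \left(m + 2\right) \left(m + 5 \sqrt{2} \sqrt{m} m\right) = \left(2 + m\right) \left(m + 5 \sqrt{2} \sqrt{m} m\right) = \left(2 + m\right) \left(m + 5 \sqrt{2} m^{\frac{3}{2}}\right)$)
$13 F{\left(-10 \right)} = 13 \left(- 10 \left(2 - 10 + 5 \sqrt{2} \left(-10\right)^{\frac{3}{2}} + 10 \sqrt{2} \sqrt{-10}\right)\right) = 13 \left(- 10 \left(2 - 10 + 5 \sqrt{2} \left(- 10 i \sqrt{10}\right) + 10 \sqrt{2} i \sqrt{10}\right)\right) = 13 \left(- 10 \left(2 - 10 - 100 i \sqrt{5} + 20 i \sqrt{5}\right)\right) = 13 \left(- 10 \left(-8 - 80 i \sqrt{5}\right)\right) = 13 \left(80 + 800 i \sqrt{5}\right) = 1040 + 10400 i \sqrt{5}$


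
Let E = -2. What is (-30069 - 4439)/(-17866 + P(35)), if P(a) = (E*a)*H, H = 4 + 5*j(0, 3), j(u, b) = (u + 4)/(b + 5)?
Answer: 34508/18321 ≈ 1.8835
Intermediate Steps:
j(u, b) = (4 + u)/(5 + b)
H = 13/2 (H = 4 + 5*((4 + 0)/(5 + 3)) = 4 + 5*(4/8) = 4 + 5*((1/8)*4) = 4 + 5*(1/2) = 4 + 5/2 = 13/2 ≈ 6.5000)
P(a) = -13*a (P(a) = -2*a*(13/2) = -13*a)
(-30069 - 4439)/(-17866 + P(35)) = (-30069 - 4439)/(-17866 - 13*35) = -34508/(-17866 - 455) = -34508/(-18321) = -34508*(-1/18321) = 34508/18321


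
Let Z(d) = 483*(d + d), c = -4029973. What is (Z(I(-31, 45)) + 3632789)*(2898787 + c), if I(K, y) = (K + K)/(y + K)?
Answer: -4104520844046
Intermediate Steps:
I(K, y) = 2*K/(K + y) (I(K, y) = (2*K)/(K + y) = 2*K/(K + y))
Z(d) = 966*d (Z(d) = 483*(2*d) = 966*d)
(Z(I(-31, 45)) + 3632789)*(2898787 + c) = (966*(2*(-31)/(-31 + 45)) + 3632789)*(2898787 - 4029973) = (966*(2*(-31)/14) + 3632789)*(-1131186) = (966*(2*(-31)*(1/14)) + 3632789)*(-1131186) = (966*(-31/7) + 3632789)*(-1131186) = (-4278 + 3632789)*(-1131186) = 3628511*(-1131186) = -4104520844046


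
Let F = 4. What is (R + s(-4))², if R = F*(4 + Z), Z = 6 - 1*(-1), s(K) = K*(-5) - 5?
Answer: 3481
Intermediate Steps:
s(K) = -5 - 5*K (s(K) = -5*K - 5 = -5 - 5*K)
Z = 7 (Z = 6 + 1 = 7)
R = 44 (R = 4*(4 + 7) = 4*11 = 44)
(R + s(-4))² = (44 + (-5 - 5*(-4)))² = (44 + (-5 + 20))² = (44 + 15)² = 59² = 3481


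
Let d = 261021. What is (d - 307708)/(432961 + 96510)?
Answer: -46687/529471 ≈ -0.088177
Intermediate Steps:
(d - 307708)/(432961 + 96510) = (261021 - 307708)/(432961 + 96510) = -46687/529471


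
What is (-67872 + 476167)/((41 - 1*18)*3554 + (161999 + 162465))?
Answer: 408295/406206 ≈ 1.0051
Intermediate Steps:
(-67872 + 476167)/((41 - 1*18)*3554 + (161999 + 162465)) = 408295/((41 - 18)*3554 + 324464) = 408295/(23*3554 + 324464) = 408295/(81742 + 324464) = 408295/406206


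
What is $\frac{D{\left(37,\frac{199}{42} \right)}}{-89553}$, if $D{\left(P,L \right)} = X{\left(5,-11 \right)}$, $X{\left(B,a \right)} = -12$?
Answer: $\frac{4}{29851} \approx 0.000134$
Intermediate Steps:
$D{\left(P,L \right)} = -12$
$\frac{D{\left(37,\frac{199}{42} \right)}}{-89553} = - \frac{12}{-89553} = \left(-12\right) \left(- \frac{1}{89553}\right) = \frac{4}{29851}$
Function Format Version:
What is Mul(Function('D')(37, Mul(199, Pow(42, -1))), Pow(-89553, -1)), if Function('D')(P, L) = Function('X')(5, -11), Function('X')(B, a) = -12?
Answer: Rational(4, 29851) ≈ 0.00013400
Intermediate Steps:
Function('D')(P, L) = -12
Mul(Function('D')(37, Mul(199, Pow(42, -1))), Pow(-89553, -1)) = Mul(-12, Pow(-89553, -1)) = Mul(-12, Rational(-1, 89553)) = Rational(4, 29851)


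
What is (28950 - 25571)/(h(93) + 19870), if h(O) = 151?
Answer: 3379/20021 ≈ 0.16877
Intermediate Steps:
(28950 - 25571)/(h(93) + 19870) = (28950 - 25571)/(151 + 19870) = 3379/20021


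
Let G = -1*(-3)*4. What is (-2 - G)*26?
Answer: -364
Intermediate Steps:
G = 12 (G = 3*4 = 12)
(-2 - G)*26 = (-2 - 1*12)*26 = (-2 - 12)*26 = -14*26 = -364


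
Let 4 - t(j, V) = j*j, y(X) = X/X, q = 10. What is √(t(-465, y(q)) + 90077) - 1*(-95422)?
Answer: 95422 + 24*I*√219 ≈ 95422.0 + 355.17*I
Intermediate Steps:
y(X) = 1
t(j, V) = 4 - j² (t(j, V) = 4 - j*j = 4 - j²)
√(t(-465, y(q)) + 90077) - 1*(-95422) = √((4 - 1*(-465)²) + 90077) - 1*(-95422) = √((4 - 1*216225) + 90077) + 95422 = √((4 - 216225) + 90077) + 95422 = √(-216221 + 90077) + 95422 = √(-126144) + 95422 = 24*I*√219 + 95422 = 95422 + 24*I*√219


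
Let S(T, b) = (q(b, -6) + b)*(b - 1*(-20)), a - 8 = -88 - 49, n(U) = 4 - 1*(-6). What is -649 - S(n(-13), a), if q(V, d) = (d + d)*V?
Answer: 154022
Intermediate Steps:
n(U) = 10 (n(U) = 4 + 6 = 10)
q(V, d) = 2*V*d (q(V, d) = (2*d)*V = 2*V*d)
a = -129 (a = 8 + (-88 - 49) = 8 - 137 = -129)
S(T, b) = -11*b*(20 + b) (S(T, b) = (2*b*(-6) + b)*(b - 1*(-20)) = (-12*b + b)*(b + 20) = (-11*b)*(20 + b) = -11*b*(20 + b))
-649 - S(n(-13), a) = -649 - 11*(-129)*(-20 - 1*(-129)) = -649 - 11*(-129)*(-20 + 129) = -649 - 11*(-129)*109 = -649 - 1*(-154671) = -649 + 154671 = 154022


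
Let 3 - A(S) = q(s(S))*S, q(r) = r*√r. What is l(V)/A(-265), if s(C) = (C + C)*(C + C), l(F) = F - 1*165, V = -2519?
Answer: -244/3586582273 ≈ -6.8031e-8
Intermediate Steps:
l(F) = -165 + F (l(F) = F - 165 = -165 + F)
s(C) = 4*C² (s(C) = (2*C)*(2*C) = 4*C²)
q(r) = r^(3/2)
A(S) = 3 - 8*S*(S²)^(3/2) (A(S) = 3 - (4*S²)^(3/2)*S = 3 - 8*(S²)^(3/2)*S = 3 - 8*S*(S²)^(3/2))
l(V)/A(-265) = (-165 - 2519)/(3 - 8*(-265)*((-265)²)^(3/2)) = -2684/(3 - 8*(-265)*70225^(3/2)) = -2684/(3 - 8*(-265)*18609625) = -2684/(3 + 39452405000) = -2684/39452405003 = -2684*1/39452405003 = -244/3586582273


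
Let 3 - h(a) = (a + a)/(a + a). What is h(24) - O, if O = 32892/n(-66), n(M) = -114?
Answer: 5520/19 ≈ 290.53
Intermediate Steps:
O = -5482/19 (O = 32892/(-114) = 32892*(-1/114) = -5482/19 ≈ -288.53)
h(a) = 2 (h(a) = 3 - (a + a)/(a + a) = 3 - 2*a/(2*a) = 3 - 2*a*1/(2*a) = 3 - 1*1 = 3 - 1 = 2)
h(24) - O = 2 - 1*(-5482/19) = 2 + 5482/19 = 5520/19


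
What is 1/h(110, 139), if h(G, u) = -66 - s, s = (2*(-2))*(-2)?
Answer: -1/74 ≈ -0.013514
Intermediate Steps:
s = 8 (s = -4*(-2) = 8)
h(G, u) = -74 (h(G, u) = -66 - 1*8 = -66 - 8 = -74)
1/h(110, 139) = 1/(-74) = -1/74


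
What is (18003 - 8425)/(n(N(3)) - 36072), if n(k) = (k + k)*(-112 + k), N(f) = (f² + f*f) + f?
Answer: -4789/19947 ≈ -0.24009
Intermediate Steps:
N(f) = f + 2*f² (N(f) = (f² + f²) + f = 2*f² + f = f + 2*f²)
n(k) = 2*k*(-112 + k) (n(k) = (2*k)*(-112 + k) = 2*k*(-112 + k))
(18003 - 8425)/(n(N(3)) - 36072) = (18003 - 8425)/(2*(3*(1 + 2*3))*(-112 + 3*(1 + 2*3)) - 36072) = 9578/(2*(3*(1 + 6))*(-112 + 3*(1 + 6)) - 36072) = 9578/(2*(3*7)*(-112 + 3*7) - 36072) = 9578/(2*21*(-112 + 21) - 36072) = 9578/(2*21*(-91) - 36072) = 9578/(-3822 - 36072) = 9578/(-39894) = 9578*(-1/39894) = -4789/19947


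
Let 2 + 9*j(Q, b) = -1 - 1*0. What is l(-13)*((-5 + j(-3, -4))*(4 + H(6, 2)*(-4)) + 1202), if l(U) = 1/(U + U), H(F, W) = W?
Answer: -1835/39 ≈ -47.051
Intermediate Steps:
j(Q, b) = -1/3 (j(Q, b) = -2/9 + (-1 - 1*0)/9 = -2/9 + (-1 + 0)/9 = -2/9 + (1/9)*(-1) = -2/9 - 1/9 = -1/3)
l(U) = 1/(2*U)
l(-13)*((-5 + j(-3, -4))*(4 + H(6, 2)*(-4)) + 1202) = ((1/2)/(-13))*((-5 - 1/3)*(4 + 2*(-4)) + 1202) = ((1/2)*(-1/13))*(-16*(4 - 8)/3 + 1202) = -(-16/3*(-4) + 1202)/26 = -(64/3 + 1202)/26 = -1/26*3670/3 = -1835/39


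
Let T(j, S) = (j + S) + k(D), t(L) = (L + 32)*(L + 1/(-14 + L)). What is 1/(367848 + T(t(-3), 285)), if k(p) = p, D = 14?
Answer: 17/6256991 ≈ 2.7170e-6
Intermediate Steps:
t(L) = (32 + L)*(L + 1/(-14 + L))
T(j, S) = 14 + S + j (T(j, S) = (j + S) + 14 = (S + j) + 14 = 14 + S + j)
1/(367848 + T(t(-3), 285)) = 1/(367848 + (14 + 285 + (32 + (-3)³ - 447*(-3) + 18*(-3)²)/(-14 - 3))) = 1/(367848 + (14 + 285 + (32 - 27 + 1341 + 18*9)/(-17))) = 1/(367848 + (14 + 285 - (32 - 27 + 1341 + 162)/17)) = 1/(367848 + (14 + 285 - 1/17*1508)) = 1/(367848 + (14 + 285 - 1508/17)) = 1/(367848 + 3575/17) = 1/(6256991/17) = 17/6256991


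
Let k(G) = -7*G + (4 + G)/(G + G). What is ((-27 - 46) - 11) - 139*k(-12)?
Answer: -35419/3 ≈ -11806.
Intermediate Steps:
k(G) = -7*G + (4 + G)/(2*G) (k(G) = -7*G + (4 + G)/((2*G)) = -7*G + (4 + G)*(1/(2*G)) = -7*G + (4 + G)/(2*G))
((-27 - 46) - 11) - 139*k(-12) = ((-27 - 46) - 11) - 139*(1/2 - 7*(-12) + 2/(-12)) = (-73 - 11) - 139*(1/2 + 84 + 2*(-1/12)) = -84 - 139*(1/2 + 84 - 1/6) = -84 - 139*253/3 = -84 - 35167/3 = -35419/3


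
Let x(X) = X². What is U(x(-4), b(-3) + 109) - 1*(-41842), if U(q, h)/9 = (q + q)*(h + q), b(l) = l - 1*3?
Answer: 76114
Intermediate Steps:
b(l) = -3 + l (b(l) = l - 3 = -3 + l)
U(q, h) = 18*q*(h + q) (U(q, h) = 9*((q + q)*(h + q)) = 9*((2*q)*(h + q)) = 9*(2*q*(h + q)) = 18*q*(h + q))
U(x(-4), b(-3) + 109) - 1*(-41842) = 18*(-4)²*(((-3 - 3) + 109) + (-4)²) - 1*(-41842) = 18*16*((-6 + 109) + 16) + 41842 = 18*16*(103 + 16) + 41842 = 18*16*119 + 41842 = 34272 + 41842 = 76114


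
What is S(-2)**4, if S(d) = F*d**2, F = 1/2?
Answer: 16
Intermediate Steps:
F = 1/2 ≈ 0.50000
S(d) = d**2/2
S(-2)**4 = ((1/2)*(-2)**2)**4 = ((1/2)*4)**4 = 2**4 = 16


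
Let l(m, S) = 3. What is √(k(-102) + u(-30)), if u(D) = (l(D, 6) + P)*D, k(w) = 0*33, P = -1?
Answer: 2*I*√15 ≈ 7.746*I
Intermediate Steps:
k(w) = 0
u(D) = 2*D (u(D) = (3 - 1)*D = 2*D)
√(k(-102) + u(-30)) = √(0 + 2*(-30)) = √(0 - 60) = √(-60) = 2*I*√15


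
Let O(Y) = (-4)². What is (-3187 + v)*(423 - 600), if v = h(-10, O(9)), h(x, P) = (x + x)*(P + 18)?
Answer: 684459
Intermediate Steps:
O(Y) = 16
h(x, P) = 2*x*(18 + P) (h(x, P) = (2*x)*(18 + P) = 2*x*(18 + P))
v = -680 (v = 2*(-10)*(18 + 16) = 2*(-10)*34 = -680)
(-3187 + v)*(423 - 600) = (-3187 - 680)*(423 - 600) = -3867*(-177) = 684459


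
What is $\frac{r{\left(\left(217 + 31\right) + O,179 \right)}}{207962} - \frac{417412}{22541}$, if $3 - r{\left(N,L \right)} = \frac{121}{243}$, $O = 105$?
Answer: $- \frac{10546902020332}{569552080203} \approx -18.518$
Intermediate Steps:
$r{\left(N,L \right)} = \frac{608}{243}$ ($r{\left(N,L \right)} = 3 - \frac{121}{243} = \frac{608}{243}$)
$\frac{r{\left(\left(217 + 31\right) + O,179 \right)}}{207962} - \frac{417412}{22541} = \frac{608}{243 \cdot 207962} - \frac{417412}{22541} = \frac{608}{243} \cdot \frac{1}{207962} - \frac{417412}{22541} = \frac{304}{25267383} - \frac{417412}{22541} = - \frac{10546902020332}{569552080203}$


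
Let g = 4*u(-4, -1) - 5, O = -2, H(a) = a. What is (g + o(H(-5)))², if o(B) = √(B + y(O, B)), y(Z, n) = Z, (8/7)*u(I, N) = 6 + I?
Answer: (2 + I*√7)² ≈ -3.0 + 10.583*I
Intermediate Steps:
u(I, N) = 21/4 + 7*I/8 (u(I, N) = 7*(6 + I)/8 = 21/4 + 7*I/8)
o(B) = √(-2 + B) (o(B) = √(B - 2) = √(-2 + B))
g = 2 (g = 4*(21/4 + (7/8)*(-4)) - 5 = 4*(21/4 - 7/2) - 5 = 4*(7/4) - 5 = 7 - 5 = 2)
(g + o(H(-5)))² = (2 + √(-2 - 5))² = (2 + √(-7))² = (2 + I*√7)²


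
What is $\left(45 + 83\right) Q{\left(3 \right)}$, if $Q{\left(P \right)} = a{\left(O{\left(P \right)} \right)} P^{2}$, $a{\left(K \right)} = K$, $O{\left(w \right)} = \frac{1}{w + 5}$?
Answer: $144$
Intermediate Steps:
$O{\left(w \right)} = \frac{1}{5 + w}$
$Q{\left(P \right)} = \frac{P^{2}}{5 + P}$
$\left(45 + 83\right) Q{\left(3 \right)} = \left(45 + 83\right) \frac{3^{2}}{5 + 3} = 128 \cdot \frac{9}{8} = 144$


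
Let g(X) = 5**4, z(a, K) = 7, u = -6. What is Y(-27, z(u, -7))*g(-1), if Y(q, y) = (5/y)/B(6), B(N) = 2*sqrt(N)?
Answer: 3125*sqrt(6)/84 ≈ 91.127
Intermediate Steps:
g(X) = 625
Y(q, y) = 5*sqrt(6)/(12*y) (Y(q, y) = (5/y)/((2*sqrt(6))) = (5/y)*(sqrt(6)/12) = 5*sqrt(6)/(12*y))
Y(-27, z(u, -7))*g(-1) = ((5/12)*sqrt(6)/7)*625 = ((5/12)*sqrt(6)*(1/7))*625 = (5*sqrt(6)/84)*625 = 3125*sqrt(6)/84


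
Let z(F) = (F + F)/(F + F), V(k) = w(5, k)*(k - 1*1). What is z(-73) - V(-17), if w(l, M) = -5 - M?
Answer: 217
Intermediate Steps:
V(k) = (-1 + k)*(-5 - k) (V(k) = (-5 - k)*(k - 1*1) = (-5 - k)*(k - 1) = (-5 - k)*(-1 + k) = (-1 + k)*(-5 - k))
z(F) = 1 (z(F) = (2*F)/((2*F)) = (2*F)*(1/(2*F)) = 1)
z(-73) - V(-17) = 1 - (-1)*(-1 - 17)*(5 - 17) = 1 - (-1)*(-18)*(-12) = 1 - 1*(-216) = 1 + 216 = 217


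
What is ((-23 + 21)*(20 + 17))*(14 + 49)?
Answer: -4662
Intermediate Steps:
((-23 + 21)*(20 + 17))*(14 + 49) = -2*37*63 = -74*63 = -4662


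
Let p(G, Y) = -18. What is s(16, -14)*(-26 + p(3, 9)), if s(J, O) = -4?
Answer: 176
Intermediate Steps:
s(16, -14)*(-26 + p(3, 9)) = -4*(-26 - 18) = -4*(-44) = 176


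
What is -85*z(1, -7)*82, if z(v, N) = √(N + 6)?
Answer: -6970*I ≈ -6970.0*I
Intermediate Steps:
z(v, N) = √(6 + N)
-85*z(1, -7)*82 = -85*√(6 - 7)*82 = -85*I*82 = -6970*I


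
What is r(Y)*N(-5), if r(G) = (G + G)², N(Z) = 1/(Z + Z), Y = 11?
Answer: -242/5 ≈ -48.400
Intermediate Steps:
N(Z) = 1/(2*Z)
r(G) = 4*G² (r(G) = (2*G)² = 4*G²)
r(Y)*N(-5) = (4*11²)*((½)/(-5)) = (4*121)*((½)*(-⅕)) = 484*(-⅒) = -242/5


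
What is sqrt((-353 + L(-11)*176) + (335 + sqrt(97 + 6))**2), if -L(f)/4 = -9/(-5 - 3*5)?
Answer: sqrt(2791455 + 16750*sqrt(103))/5 ≈ 344.18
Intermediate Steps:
L(f) = -9/5 (L(f) = -(-36)/(-5 - 3*5) = -(-36)/(-5 - 1*15) = -(-36)/(-5 - 15) = -(-36)/(-20) = -(-36)*(-1)/20 = -4*9/20 = -9/5)
sqrt((-353 + L(-11)*176) + (335 + sqrt(97 + 6))**2) = sqrt((-353 - 9/5*176) + (335 + sqrt(97 + 6))**2) = sqrt((-353 - 1584/5) + (335 + sqrt(103))**2) = sqrt(-3349/5 + (335 + sqrt(103))**2)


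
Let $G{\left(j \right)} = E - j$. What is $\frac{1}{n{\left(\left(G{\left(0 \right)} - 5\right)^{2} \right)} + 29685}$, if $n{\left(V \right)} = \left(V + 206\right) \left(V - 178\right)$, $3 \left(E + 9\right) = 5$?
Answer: $\frac{81}{1653526} \approx 4.8986 \cdot 10^{-5}$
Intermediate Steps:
$E = - \frac{22}{3}$ ($E = -9 + \frac{1}{3} \cdot 5 = -9 + \frac{5}{3} = - \frac{22}{3} \approx -7.3333$)
$G{\left(j \right)} = - \frac{22}{3} - j$
$n{\left(V \right)} = \left(-178 + V\right) \left(206 + V\right)$ ($n{\left(V \right)} = \left(206 + V\right) \left(-178 + V\right) = \left(-178 + V\right) \left(206 + V\right)$)
$\frac{1}{n{\left(\left(G{\left(0 \right)} - 5\right)^{2} \right)} + 29685} = \frac{1}{\left(-36668 + \left(\left(\left(- \frac{22}{3} - 0\right) - 5\right)^{2}\right)^{2} + 28 \left(\left(- \frac{22}{3} - 0\right) - 5\right)^{2}\right) + 29685} = \frac{1}{\left(-36668 + \left(\left(\left(- \frac{22}{3} + 0\right) - 5\right)^{2}\right)^{2} + 28 \left(\left(- \frac{22}{3} + 0\right) - 5\right)^{2}\right) + 29685} = \frac{1}{\left(-36668 + \left(\left(- \frac{22}{3} - 5\right)^{2}\right)^{2} + 28 \left(- \frac{22}{3} - 5\right)^{2}\right) + 29685} = \frac{1}{\left(-36668 + \left(\left(- \frac{37}{3}\right)^{2}\right)^{2} + 28 \left(- \frac{37}{3}\right)^{2}\right) + 29685} = \frac{1}{\left(-36668 + \left(\frac{1369}{9}\right)^{2} + 28 \cdot \frac{1369}{9}\right) + 29685} = \frac{1}{\left(-36668 + \frac{1874161}{81} + \frac{38332}{9}\right) + 29685} = \frac{1}{- \frac{750959}{81} + 29685} = \frac{1}{\frac{1653526}{81}} = \frac{81}{1653526}$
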